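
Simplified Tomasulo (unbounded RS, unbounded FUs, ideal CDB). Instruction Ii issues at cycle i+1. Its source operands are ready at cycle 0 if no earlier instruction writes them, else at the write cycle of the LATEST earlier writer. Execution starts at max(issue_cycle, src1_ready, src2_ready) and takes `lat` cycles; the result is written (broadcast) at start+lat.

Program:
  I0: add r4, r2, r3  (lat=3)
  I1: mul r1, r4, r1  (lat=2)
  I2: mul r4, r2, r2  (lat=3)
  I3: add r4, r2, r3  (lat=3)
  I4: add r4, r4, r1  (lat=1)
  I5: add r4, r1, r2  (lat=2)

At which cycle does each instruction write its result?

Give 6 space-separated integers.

Answer: 4 6 6 7 8 8

Derivation:
I0 add r4: issue@1 deps=(None,None) exec_start@1 write@4
I1 mul r1: issue@2 deps=(0,None) exec_start@4 write@6
I2 mul r4: issue@3 deps=(None,None) exec_start@3 write@6
I3 add r4: issue@4 deps=(None,None) exec_start@4 write@7
I4 add r4: issue@5 deps=(3,1) exec_start@7 write@8
I5 add r4: issue@6 deps=(1,None) exec_start@6 write@8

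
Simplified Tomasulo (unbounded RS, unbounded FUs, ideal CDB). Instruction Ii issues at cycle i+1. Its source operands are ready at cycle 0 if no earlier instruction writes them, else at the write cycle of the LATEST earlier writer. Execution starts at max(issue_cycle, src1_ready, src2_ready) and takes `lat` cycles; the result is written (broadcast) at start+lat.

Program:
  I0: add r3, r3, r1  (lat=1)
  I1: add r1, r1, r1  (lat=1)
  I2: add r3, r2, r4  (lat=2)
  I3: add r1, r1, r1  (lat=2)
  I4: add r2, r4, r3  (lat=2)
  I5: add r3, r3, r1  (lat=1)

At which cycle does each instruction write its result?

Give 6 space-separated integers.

Answer: 2 3 5 6 7 7

Derivation:
I0 add r3: issue@1 deps=(None,None) exec_start@1 write@2
I1 add r1: issue@2 deps=(None,None) exec_start@2 write@3
I2 add r3: issue@3 deps=(None,None) exec_start@3 write@5
I3 add r1: issue@4 deps=(1,1) exec_start@4 write@6
I4 add r2: issue@5 deps=(None,2) exec_start@5 write@7
I5 add r3: issue@6 deps=(2,3) exec_start@6 write@7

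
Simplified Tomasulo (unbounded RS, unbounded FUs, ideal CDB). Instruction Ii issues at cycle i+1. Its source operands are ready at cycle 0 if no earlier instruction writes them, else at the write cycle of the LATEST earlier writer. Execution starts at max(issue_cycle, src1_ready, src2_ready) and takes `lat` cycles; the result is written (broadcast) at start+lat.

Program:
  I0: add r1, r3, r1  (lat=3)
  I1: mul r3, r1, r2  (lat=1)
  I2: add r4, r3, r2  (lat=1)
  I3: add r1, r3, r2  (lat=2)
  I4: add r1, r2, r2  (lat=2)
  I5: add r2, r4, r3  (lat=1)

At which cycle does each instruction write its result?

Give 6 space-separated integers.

Answer: 4 5 6 7 7 7

Derivation:
I0 add r1: issue@1 deps=(None,None) exec_start@1 write@4
I1 mul r3: issue@2 deps=(0,None) exec_start@4 write@5
I2 add r4: issue@3 deps=(1,None) exec_start@5 write@6
I3 add r1: issue@4 deps=(1,None) exec_start@5 write@7
I4 add r1: issue@5 deps=(None,None) exec_start@5 write@7
I5 add r2: issue@6 deps=(2,1) exec_start@6 write@7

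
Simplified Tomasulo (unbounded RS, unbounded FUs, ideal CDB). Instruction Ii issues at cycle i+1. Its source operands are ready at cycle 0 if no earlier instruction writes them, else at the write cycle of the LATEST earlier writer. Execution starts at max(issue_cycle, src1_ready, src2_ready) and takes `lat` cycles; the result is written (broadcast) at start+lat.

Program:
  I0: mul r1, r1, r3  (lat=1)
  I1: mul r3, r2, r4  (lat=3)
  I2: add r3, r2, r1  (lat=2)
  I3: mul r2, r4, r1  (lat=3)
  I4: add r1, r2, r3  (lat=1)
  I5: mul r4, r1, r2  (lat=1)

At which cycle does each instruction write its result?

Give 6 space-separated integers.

I0 mul r1: issue@1 deps=(None,None) exec_start@1 write@2
I1 mul r3: issue@2 deps=(None,None) exec_start@2 write@5
I2 add r3: issue@3 deps=(None,0) exec_start@3 write@5
I3 mul r2: issue@4 deps=(None,0) exec_start@4 write@7
I4 add r1: issue@5 deps=(3,2) exec_start@7 write@8
I5 mul r4: issue@6 deps=(4,3) exec_start@8 write@9

Answer: 2 5 5 7 8 9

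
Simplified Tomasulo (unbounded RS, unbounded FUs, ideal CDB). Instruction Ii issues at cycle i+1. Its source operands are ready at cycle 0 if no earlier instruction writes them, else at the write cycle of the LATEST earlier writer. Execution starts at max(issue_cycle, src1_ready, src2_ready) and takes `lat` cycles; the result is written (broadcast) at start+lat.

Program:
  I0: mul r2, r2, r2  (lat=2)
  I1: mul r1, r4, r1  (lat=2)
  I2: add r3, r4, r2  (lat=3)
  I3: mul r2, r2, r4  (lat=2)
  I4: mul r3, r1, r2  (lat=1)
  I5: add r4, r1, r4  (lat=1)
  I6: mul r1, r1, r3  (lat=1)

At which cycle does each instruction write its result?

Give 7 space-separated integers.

I0 mul r2: issue@1 deps=(None,None) exec_start@1 write@3
I1 mul r1: issue@2 deps=(None,None) exec_start@2 write@4
I2 add r3: issue@3 deps=(None,0) exec_start@3 write@6
I3 mul r2: issue@4 deps=(0,None) exec_start@4 write@6
I4 mul r3: issue@5 deps=(1,3) exec_start@6 write@7
I5 add r4: issue@6 deps=(1,None) exec_start@6 write@7
I6 mul r1: issue@7 deps=(1,4) exec_start@7 write@8

Answer: 3 4 6 6 7 7 8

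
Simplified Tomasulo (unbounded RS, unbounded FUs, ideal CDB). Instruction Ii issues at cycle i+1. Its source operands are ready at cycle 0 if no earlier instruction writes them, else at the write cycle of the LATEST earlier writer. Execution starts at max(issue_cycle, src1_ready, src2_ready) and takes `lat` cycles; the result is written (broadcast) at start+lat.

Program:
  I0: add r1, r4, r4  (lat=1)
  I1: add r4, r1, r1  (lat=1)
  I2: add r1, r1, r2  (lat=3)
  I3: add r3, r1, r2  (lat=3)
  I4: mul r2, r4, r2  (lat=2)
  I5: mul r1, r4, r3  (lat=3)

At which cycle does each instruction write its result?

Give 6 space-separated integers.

I0 add r1: issue@1 deps=(None,None) exec_start@1 write@2
I1 add r4: issue@2 deps=(0,0) exec_start@2 write@3
I2 add r1: issue@3 deps=(0,None) exec_start@3 write@6
I3 add r3: issue@4 deps=(2,None) exec_start@6 write@9
I4 mul r2: issue@5 deps=(1,None) exec_start@5 write@7
I5 mul r1: issue@6 deps=(1,3) exec_start@9 write@12

Answer: 2 3 6 9 7 12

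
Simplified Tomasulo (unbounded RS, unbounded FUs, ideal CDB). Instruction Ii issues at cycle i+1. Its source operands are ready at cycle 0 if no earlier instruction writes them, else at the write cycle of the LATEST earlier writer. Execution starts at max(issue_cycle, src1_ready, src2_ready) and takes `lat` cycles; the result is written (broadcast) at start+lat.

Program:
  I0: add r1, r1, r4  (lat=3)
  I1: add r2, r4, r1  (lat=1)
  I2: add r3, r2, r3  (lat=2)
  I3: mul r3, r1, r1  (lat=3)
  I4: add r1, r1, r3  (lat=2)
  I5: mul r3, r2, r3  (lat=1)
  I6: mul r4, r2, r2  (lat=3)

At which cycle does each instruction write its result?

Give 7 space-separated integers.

Answer: 4 5 7 7 9 8 10

Derivation:
I0 add r1: issue@1 deps=(None,None) exec_start@1 write@4
I1 add r2: issue@2 deps=(None,0) exec_start@4 write@5
I2 add r3: issue@3 deps=(1,None) exec_start@5 write@7
I3 mul r3: issue@4 deps=(0,0) exec_start@4 write@7
I4 add r1: issue@5 deps=(0,3) exec_start@7 write@9
I5 mul r3: issue@6 deps=(1,3) exec_start@7 write@8
I6 mul r4: issue@7 deps=(1,1) exec_start@7 write@10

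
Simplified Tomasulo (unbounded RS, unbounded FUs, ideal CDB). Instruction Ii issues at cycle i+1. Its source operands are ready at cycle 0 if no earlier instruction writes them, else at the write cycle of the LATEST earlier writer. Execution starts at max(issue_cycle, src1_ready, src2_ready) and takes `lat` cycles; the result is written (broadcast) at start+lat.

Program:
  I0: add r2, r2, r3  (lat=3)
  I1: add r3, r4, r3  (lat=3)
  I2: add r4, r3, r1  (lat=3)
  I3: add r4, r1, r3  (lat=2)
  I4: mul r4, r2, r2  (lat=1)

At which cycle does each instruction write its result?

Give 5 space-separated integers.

I0 add r2: issue@1 deps=(None,None) exec_start@1 write@4
I1 add r3: issue@2 deps=(None,None) exec_start@2 write@5
I2 add r4: issue@3 deps=(1,None) exec_start@5 write@8
I3 add r4: issue@4 deps=(None,1) exec_start@5 write@7
I4 mul r4: issue@5 deps=(0,0) exec_start@5 write@6

Answer: 4 5 8 7 6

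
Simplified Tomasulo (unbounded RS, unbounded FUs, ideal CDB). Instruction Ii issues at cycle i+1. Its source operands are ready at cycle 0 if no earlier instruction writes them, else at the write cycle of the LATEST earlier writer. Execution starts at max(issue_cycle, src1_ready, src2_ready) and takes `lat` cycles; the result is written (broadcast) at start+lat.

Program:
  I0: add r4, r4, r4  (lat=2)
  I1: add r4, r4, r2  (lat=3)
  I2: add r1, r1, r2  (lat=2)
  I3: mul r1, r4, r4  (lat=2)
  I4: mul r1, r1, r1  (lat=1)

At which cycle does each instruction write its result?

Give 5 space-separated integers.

Answer: 3 6 5 8 9

Derivation:
I0 add r4: issue@1 deps=(None,None) exec_start@1 write@3
I1 add r4: issue@2 deps=(0,None) exec_start@3 write@6
I2 add r1: issue@3 deps=(None,None) exec_start@3 write@5
I3 mul r1: issue@4 deps=(1,1) exec_start@6 write@8
I4 mul r1: issue@5 deps=(3,3) exec_start@8 write@9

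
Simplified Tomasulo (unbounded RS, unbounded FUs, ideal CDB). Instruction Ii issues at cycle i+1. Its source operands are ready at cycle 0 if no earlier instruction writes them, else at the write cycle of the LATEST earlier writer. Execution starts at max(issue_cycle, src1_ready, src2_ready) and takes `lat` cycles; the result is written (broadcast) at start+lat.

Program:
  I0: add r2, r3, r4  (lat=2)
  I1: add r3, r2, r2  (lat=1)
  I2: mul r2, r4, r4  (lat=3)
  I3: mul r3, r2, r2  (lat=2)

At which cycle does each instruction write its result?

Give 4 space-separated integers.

I0 add r2: issue@1 deps=(None,None) exec_start@1 write@3
I1 add r3: issue@2 deps=(0,0) exec_start@3 write@4
I2 mul r2: issue@3 deps=(None,None) exec_start@3 write@6
I3 mul r3: issue@4 deps=(2,2) exec_start@6 write@8

Answer: 3 4 6 8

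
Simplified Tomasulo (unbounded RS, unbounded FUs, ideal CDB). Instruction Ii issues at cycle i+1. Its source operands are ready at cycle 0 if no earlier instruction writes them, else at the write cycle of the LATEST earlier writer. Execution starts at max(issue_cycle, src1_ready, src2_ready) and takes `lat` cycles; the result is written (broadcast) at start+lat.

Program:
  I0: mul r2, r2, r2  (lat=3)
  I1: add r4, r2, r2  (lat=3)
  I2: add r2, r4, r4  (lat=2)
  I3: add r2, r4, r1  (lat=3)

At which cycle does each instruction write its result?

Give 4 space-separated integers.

Answer: 4 7 9 10

Derivation:
I0 mul r2: issue@1 deps=(None,None) exec_start@1 write@4
I1 add r4: issue@2 deps=(0,0) exec_start@4 write@7
I2 add r2: issue@3 deps=(1,1) exec_start@7 write@9
I3 add r2: issue@4 deps=(1,None) exec_start@7 write@10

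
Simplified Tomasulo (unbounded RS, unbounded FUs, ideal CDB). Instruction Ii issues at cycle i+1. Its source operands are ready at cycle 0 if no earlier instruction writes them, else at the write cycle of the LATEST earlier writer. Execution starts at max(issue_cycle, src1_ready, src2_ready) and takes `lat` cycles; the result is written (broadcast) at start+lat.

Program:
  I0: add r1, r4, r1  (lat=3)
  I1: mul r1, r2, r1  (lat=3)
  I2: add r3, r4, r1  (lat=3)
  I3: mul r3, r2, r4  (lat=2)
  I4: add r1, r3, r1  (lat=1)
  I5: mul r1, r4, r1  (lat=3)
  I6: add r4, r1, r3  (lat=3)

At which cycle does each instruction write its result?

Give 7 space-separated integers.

I0 add r1: issue@1 deps=(None,None) exec_start@1 write@4
I1 mul r1: issue@2 deps=(None,0) exec_start@4 write@7
I2 add r3: issue@3 deps=(None,1) exec_start@7 write@10
I3 mul r3: issue@4 deps=(None,None) exec_start@4 write@6
I4 add r1: issue@5 deps=(3,1) exec_start@7 write@8
I5 mul r1: issue@6 deps=(None,4) exec_start@8 write@11
I6 add r4: issue@7 deps=(5,3) exec_start@11 write@14

Answer: 4 7 10 6 8 11 14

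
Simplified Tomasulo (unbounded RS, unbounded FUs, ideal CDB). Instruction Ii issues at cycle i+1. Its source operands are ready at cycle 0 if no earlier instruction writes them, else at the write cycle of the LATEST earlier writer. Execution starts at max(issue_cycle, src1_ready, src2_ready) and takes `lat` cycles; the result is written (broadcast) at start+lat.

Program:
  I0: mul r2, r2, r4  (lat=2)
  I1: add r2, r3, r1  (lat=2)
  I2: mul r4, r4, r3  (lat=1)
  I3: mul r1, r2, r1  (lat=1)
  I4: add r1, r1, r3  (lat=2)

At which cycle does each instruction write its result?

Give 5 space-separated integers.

Answer: 3 4 4 5 7

Derivation:
I0 mul r2: issue@1 deps=(None,None) exec_start@1 write@3
I1 add r2: issue@2 deps=(None,None) exec_start@2 write@4
I2 mul r4: issue@3 deps=(None,None) exec_start@3 write@4
I3 mul r1: issue@4 deps=(1,None) exec_start@4 write@5
I4 add r1: issue@5 deps=(3,None) exec_start@5 write@7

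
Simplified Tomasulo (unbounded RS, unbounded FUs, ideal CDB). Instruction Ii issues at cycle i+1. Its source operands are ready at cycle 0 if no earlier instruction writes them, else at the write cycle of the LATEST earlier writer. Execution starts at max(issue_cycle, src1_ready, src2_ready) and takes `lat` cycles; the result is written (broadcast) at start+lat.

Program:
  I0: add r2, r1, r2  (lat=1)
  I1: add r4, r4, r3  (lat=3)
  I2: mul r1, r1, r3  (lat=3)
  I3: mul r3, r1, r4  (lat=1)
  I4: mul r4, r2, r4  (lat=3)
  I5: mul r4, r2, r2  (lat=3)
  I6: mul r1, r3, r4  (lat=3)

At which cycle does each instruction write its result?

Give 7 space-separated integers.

Answer: 2 5 6 7 8 9 12

Derivation:
I0 add r2: issue@1 deps=(None,None) exec_start@1 write@2
I1 add r4: issue@2 deps=(None,None) exec_start@2 write@5
I2 mul r1: issue@3 deps=(None,None) exec_start@3 write@6
I3 mul r3: issue@4 deps=(2,1) exec_start@6 write@7
I4 mul r4: issue@5 deps=(0,1) exec_start@5 write@8
I5 mul r4: issue@6 deps=(0,0) exec_start@6 write@9
I6 mul r1: issue@7 deps=(3,5) exec_start@9 write@12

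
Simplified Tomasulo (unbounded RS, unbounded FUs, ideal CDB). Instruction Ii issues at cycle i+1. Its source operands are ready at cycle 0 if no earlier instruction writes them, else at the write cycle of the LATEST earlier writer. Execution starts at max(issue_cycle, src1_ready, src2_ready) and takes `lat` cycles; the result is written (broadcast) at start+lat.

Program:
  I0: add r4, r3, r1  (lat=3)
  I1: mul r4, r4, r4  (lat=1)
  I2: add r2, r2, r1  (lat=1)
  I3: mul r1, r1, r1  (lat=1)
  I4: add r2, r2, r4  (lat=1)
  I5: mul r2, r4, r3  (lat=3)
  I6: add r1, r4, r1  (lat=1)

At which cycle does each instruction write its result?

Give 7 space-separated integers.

Answer: 4 5 4 5 6 9 8

Derivation:
I0 add r4: issue@1 deps=(None,None) exec_start@1 write@4
I1 mul r4: issue@2 deps=(0,0) exec_start@4 write@5
I2 add r2: issue@3 deps=(None,None) exec_start@3 write@4
I3 mul r1: issue@4 deps=(None,None) exec_start@4 write@5
I4 add r2: issue@5 deps=(2,1) exec_start@5 write@6
I5 mul r2: issue@6 deps=(1,None) exec_start@6 write@9
I6 add r1: issue@7 deps=(1,3) exec_start@7 write@8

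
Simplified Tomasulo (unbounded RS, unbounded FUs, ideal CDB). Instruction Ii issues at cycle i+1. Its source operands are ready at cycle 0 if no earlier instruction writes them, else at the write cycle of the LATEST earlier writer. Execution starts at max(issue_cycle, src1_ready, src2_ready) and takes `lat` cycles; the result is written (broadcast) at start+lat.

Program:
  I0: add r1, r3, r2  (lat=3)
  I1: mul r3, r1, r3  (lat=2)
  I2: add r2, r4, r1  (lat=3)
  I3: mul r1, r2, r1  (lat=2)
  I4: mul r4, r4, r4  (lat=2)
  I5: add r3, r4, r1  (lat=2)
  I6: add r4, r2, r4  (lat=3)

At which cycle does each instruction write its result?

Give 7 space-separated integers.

Answer: 4 6 7 9 7 11 10

Derivation:
I0 add r1: issue@1 deps=(None,None) exec_start@1 write@4
I1 mul r3: issue@2 deps=(0,None) exec_start@4 write@6
I2 add r2: issue@3 deps=(None,0) exec_start@4 write@7
I3 mul r1: issue@4 deps=(2,0) exec_start@7 write@9
I4 mul r4: issue@5 deps=(None,None) exec_start@5 write@7
I5 add r3: issue@6 deps=(4,3) exec_start@9 write@11
I6 add r4: issue@7 deps=(2,4) exec_start@7 write@10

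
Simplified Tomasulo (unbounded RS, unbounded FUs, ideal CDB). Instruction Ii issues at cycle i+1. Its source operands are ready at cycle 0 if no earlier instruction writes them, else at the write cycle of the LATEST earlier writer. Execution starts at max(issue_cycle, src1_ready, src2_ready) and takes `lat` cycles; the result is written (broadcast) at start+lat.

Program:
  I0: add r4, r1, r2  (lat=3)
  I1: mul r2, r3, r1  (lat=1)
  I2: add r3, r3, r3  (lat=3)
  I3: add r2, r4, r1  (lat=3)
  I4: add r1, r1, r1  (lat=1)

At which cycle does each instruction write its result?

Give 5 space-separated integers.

I0 add r4: issue@1 deps=(None,None) exec_start@1 write@4
I1 mul r2: issue@2 deps=(None,None) exec_start@2 write@3
I2 add r3: issue@3 deps=(None,None) exec_start@3 write@6
I3 add r2: issue@4 deps=(0,None) exec_start@4 write@7
I4 add r1: issue@5 deps=(None,None) exec_start@5 write@6

Answer: 4 3 6 7 6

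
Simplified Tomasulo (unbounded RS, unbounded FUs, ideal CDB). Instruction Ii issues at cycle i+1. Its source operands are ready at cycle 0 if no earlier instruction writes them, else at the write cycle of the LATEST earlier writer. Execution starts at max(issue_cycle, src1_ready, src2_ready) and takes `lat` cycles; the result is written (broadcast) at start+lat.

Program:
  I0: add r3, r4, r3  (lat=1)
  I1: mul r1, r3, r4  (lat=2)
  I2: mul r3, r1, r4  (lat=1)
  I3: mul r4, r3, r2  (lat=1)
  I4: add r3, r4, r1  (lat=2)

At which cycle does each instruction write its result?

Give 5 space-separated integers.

I0 add r3: issue@1 deps=(None,None) exec_start@1 write@2
I1 mul r1: issue@2 deps=(0,None) exec_start@2 write@4
I2 mul r3: issue@3 deps=(1,None) exec_start@4 write@5
I3 mul r4: issue@4 deps=(2,None) exec_start@5 write@6
I4 add r3: issue@5 deps=(3,1) exec_start@6 write@8

Answer: 2 4 5 6 8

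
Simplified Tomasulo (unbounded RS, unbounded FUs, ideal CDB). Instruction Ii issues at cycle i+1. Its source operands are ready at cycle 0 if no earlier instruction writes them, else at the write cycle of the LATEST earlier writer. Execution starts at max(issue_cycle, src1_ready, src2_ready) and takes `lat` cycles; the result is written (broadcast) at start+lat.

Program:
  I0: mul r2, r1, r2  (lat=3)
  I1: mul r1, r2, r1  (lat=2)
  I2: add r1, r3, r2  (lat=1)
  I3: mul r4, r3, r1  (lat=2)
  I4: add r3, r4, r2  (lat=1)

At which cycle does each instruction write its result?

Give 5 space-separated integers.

Answer: 4 6 5 7 8

Derivation:
I0 mul r2: issue@1 deps=(None,None) exec_start@1 write@4
I1 mul r1: issue@2 deps=(0,None) exec_start@4 write@6
I2 add r1: issue@3 deps=(None,0) exec_start@4 write@5
I3 mul r4: issue@4 deps=(None,2) exec_start@5 write@7
I4 add r3: issue@5 deps=(3,0) exec_start@7 write@8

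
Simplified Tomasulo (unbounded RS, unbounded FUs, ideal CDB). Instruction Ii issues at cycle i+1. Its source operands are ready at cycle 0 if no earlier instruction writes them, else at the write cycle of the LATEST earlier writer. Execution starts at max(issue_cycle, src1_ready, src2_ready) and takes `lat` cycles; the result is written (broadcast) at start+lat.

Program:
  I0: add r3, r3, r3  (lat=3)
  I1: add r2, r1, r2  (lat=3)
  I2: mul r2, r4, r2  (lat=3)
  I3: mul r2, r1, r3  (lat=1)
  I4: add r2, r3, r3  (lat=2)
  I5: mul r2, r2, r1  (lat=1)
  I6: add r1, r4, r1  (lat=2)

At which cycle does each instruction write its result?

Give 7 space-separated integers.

Answer: 4 5 8 5 7 8 9

Derivation:
I0 add r3: issue@1 deps=(None,None) exec_start@1 write@4
I1 add r2: issue@2 deps=(None,None) exec_start@2 write@5
I2 mul r2: issue@3 deps=(None,1) exec_start@5 write@8
I3 mul r2: issue@4 deps=(None,0) exec_start@4 write@5
I4 add r2: issue@5 deps=(0,0) exec_start@5 write@7
I5 mul r2: issue@6 deps=(4,None) exec_start@7 write@8
I6 add r1: issue@7 deps=(None,None) exec_start@7 write@9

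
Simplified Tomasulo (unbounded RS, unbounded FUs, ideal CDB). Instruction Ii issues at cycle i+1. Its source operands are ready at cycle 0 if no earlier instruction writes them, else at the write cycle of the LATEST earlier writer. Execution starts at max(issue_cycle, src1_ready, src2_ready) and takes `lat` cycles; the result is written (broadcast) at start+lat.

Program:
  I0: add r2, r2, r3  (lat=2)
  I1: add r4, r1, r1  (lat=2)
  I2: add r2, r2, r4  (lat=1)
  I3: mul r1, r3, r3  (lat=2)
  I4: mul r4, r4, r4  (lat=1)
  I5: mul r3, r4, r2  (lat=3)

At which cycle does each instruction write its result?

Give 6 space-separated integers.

Answer: 3 4 5 6 6 9

Derivation:
I0 add r2: issue@1 deps=(None,None) exec_start@1 write@3
I1 add r4: issue@2 deps=(None,None) exec_start@2 write@4
I2 add r2: issue@3 deps=(0,1) exec_start@4 write@5
I3 mul r1: issue@4 deps=(None,None) exec_start@4 write@6
I4 mul r4: issue@5 deps=(1,1) exec_start@5 write@6
I5 mul r3: issue@6 deps=(4,2) exec_start@6 write@9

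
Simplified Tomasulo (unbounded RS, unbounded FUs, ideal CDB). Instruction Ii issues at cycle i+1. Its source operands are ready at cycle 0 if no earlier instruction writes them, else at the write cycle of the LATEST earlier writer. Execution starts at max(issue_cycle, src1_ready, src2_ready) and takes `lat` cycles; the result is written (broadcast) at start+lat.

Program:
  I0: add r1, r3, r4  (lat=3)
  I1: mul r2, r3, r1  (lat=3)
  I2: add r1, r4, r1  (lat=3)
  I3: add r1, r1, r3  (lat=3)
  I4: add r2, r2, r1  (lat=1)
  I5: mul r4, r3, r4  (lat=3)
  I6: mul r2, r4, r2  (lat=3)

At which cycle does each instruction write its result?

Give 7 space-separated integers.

I0 add r1: issue@1 deps=(None,None) exec_start@1 write@4
I1 mul r2: issue@2 deps=(None,0) exec_start@4 write@7
I2 add r1: issue@3 deps=(None,0) exec_start@4 write@7
I3 add r1: issue@4 deps=(2,None) exec_start@7 write@10
I4 add r2: issue@5 deps=(1,3) exec_start@10 write@11
I5 mul r4: issue@6 deps=(None,None) exec_start@6 write@9
I6 mul r2: issue@7 deps=(5,4) exec_start@11 write@14

Answer: 4 7 7 10 11 9 14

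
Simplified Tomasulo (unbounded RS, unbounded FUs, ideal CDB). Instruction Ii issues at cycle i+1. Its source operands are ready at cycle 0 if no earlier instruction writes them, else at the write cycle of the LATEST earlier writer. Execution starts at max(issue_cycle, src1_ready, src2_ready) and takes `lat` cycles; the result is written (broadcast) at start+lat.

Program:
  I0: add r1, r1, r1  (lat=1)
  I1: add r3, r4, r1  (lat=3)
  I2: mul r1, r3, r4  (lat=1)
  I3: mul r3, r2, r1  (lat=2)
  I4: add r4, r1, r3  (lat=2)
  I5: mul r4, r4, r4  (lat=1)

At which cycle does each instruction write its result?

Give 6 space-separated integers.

Answer: 2 5 6 8 10 11

Derivation:
I0 add r1: issue@1 deps=(None,None) exec_start@1 write@2
I1 add r3: issue@2 deps=(None,0) exec_start@2 write@5
I2 mul r1: issue@3 deps=(1,None) exec_start@5 write@6
I3 mul r3: issue@4 deps=(None,2) exec_start@6 write@8
I4 add r4: issue@5 deps=(2,3) exec_start@8 write@10
I5 mul r4: issue@6 deps=(4,4) exec_start@10 write@11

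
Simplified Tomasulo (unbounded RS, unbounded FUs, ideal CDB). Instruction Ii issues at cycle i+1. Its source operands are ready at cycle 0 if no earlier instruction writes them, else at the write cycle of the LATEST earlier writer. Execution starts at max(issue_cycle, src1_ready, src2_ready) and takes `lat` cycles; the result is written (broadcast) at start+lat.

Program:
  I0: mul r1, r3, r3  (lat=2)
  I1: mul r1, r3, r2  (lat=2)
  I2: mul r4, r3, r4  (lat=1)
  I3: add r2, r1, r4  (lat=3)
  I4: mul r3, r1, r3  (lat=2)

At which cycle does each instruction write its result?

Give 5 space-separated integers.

Answer: 3 4 4 7 7

Derivation:
I0 mul r1: issue@1 deps=(None,None) exec_start@1 write@3
I1 mul r1: issue@2 deps=(None,None) exec_start@2 write@4
I2 mul r4: issue@3 deps=(None,None) exec_start@3 write@4
I3 add r2: issue@4 deps=(1,2) exec_start@4 write@7
I4 mul r3: issue@5 deps=(1,None) exec_start@5 write@7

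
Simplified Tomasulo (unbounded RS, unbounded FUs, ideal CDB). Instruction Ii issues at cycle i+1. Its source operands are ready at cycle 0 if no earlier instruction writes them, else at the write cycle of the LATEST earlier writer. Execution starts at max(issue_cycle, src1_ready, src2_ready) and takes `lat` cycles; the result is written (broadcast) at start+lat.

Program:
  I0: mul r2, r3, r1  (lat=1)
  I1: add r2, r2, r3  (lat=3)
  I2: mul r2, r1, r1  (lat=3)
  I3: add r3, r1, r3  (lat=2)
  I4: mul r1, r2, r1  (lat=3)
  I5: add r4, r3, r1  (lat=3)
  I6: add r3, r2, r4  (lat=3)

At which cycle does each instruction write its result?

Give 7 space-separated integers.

Answer: 2 5 6 6 9 12 15

Derivation:
I0 mul r2: issue@1 deps=(None,None) exec_start@1 write@2
I1 add r2: issue@2 deps=(0,None) exec_start@2 write@5
I2 mul r2: issue@3 deps=(None,None) exec_start@3 write@6
I3 add r3: issue@4 deps=(None,None) exec_start@4 write@6
I4 mul r1: issue@5 deps=(2,None) exec_start@6 write@9
I5 add r4: issue@6 deps=(3,4) exec_start@9 write@12
I6 add r3: issue@7 deps=(2,5) exec_start@12 write@15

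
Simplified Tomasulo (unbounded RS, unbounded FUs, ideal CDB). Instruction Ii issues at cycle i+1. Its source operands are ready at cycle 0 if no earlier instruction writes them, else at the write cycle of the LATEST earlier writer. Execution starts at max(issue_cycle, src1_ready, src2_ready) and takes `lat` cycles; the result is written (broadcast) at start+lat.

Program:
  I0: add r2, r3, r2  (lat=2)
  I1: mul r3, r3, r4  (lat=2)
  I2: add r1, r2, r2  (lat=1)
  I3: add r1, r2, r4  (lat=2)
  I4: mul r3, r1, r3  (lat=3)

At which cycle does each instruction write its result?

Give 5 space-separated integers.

Answer: 3 4 4 6 9

Derivation:
I0 add r2: issue@1 deps=(None,None) exec_start@1 write@3
I1 mul r3: issue@2 deps=(None,None) exec_start@2 write@4
I2 add r1: issue@3 deps=(0,0) exec_start@3 write@4
I3 add r1: issue@4 deps=(0,None) exec_start@4 write@6
I4 mul r3: issue@5 deps=(3,1) exec_start@6 write@9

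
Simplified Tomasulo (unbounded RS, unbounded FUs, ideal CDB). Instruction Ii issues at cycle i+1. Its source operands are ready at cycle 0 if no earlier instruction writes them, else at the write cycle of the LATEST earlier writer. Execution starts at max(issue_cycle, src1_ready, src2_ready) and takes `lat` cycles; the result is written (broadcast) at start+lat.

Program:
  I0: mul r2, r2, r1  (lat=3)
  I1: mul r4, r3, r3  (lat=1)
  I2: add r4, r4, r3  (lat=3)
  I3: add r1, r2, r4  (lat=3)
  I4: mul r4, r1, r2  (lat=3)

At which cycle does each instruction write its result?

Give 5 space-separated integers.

Answer: 4 3 6 9 12

Derivation:
I0 mul r2: issue@1 deps=(None,None) exec_start@1 write@4
I1 mul r4: issue@2 deps=(None,None) exec_start@2 write@3
I2 add r4: issue@3 deps=(1,None) exec_start@3 write@6
I3 add r1: issue@4 deps=(0,2) exec_start@6 write@9
I4 mul r4: issue@5 deps=(3,0) exec_start@9 write@12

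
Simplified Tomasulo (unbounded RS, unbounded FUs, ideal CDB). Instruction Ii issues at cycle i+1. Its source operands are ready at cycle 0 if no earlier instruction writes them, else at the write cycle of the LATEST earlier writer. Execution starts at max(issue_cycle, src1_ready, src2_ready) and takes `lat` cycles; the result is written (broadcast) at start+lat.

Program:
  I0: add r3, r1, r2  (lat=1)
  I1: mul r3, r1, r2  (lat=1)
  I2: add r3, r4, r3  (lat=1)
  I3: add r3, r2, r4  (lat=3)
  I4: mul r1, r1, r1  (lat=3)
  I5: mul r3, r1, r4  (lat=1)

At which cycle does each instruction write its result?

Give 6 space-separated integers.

Answer: 2 3 4 7 8 9

Derivation:
I0 add r3: issue@1 deps=(None,None) exec_start@1 write@2
I1 mul r3: issue@2 deps=(None,None) exec_start@2 write@3
I2 add r3: issue@3 deps=(None,1) exec_start@3 write@4
I3 add r3: issue@4 deps=(None,None) exec_start@4 write@7
I4 mul r1: issue@5 deps=(None,None) exec_start@5 write@8
I5 mul r3: issue@6 deps=(4,None) exec_start@8 write@9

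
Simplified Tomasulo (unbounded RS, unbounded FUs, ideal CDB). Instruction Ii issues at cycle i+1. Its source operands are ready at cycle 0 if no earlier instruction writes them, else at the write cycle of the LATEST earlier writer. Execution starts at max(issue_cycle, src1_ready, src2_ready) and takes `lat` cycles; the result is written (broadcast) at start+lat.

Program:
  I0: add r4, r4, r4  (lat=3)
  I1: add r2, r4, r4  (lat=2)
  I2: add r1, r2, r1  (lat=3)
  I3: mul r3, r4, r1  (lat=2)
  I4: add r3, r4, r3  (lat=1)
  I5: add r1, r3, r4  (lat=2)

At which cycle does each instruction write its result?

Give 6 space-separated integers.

Answer: 4 6 9 11 12 14

Derivation:
I0 add r4: issue@1 deps=(None,None) exec_start@1 write@4
I1 add r2: issue@2 deps=(0,0) exec_start@4 write@6
I2 add r1: issue@3 deps=(1,None) exec_start@6 write@9
I3 mul r3: issue@4 deps=(0,2) exec_start@9 write@11
I4 add r3: issue@5 deps=(0,3) exec_start@11 write@12
I5 add r1: issue@6 deps=(4,0) exec_start@12 write@14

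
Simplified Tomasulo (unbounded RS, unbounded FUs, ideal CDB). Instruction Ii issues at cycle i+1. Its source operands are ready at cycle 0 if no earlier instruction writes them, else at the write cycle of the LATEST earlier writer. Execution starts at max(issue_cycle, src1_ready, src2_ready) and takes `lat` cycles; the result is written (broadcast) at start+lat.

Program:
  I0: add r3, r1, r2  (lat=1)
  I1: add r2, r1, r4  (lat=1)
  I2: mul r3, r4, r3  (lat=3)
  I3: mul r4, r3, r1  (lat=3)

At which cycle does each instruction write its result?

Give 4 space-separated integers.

I0 add r3: issue@1 deps=(None,None) exec_start@1 write@2
I1 add r2: issue@2 deps=(None,None) exec_start@2 write@3
I2 mul r3: issue@3 deps=(None,0) exec_start@3 write@6
I3 mul r4: issue@4 deps=(2,None) exec_start@6 write@9

Answer: 2 3 6 9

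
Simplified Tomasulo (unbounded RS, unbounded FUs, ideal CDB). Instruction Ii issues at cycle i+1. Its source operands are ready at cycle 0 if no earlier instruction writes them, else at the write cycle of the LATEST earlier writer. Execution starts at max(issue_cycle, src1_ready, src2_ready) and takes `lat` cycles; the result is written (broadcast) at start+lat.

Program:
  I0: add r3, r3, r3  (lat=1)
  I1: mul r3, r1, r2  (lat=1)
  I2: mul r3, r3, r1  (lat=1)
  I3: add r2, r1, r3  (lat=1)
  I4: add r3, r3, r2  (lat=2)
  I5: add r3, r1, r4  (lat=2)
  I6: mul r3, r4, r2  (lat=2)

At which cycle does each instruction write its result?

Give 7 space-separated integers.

I0 add r3: issue@1 deps=(None,None) exec_start@1 write@2
I1 mul r3: issue@2 deps=(None,None) exec_start@2 write@3
I2 mul r3: issue@3 deps=(1,None) exec_start@3 write@4
I3 add r2: issue@4 deps=(None,2) exec_start@4 write@5
I4 add r3: issue@5 deps=(2,3) exec_start@5 write@7
I5 add r3: issue@6 deps=(None,None) exec_start@6 write@8
I6 mul r3: issue@7 deps=(None,3) exec_start@7 write@9

Answer: 2 3 4 5 7 8 9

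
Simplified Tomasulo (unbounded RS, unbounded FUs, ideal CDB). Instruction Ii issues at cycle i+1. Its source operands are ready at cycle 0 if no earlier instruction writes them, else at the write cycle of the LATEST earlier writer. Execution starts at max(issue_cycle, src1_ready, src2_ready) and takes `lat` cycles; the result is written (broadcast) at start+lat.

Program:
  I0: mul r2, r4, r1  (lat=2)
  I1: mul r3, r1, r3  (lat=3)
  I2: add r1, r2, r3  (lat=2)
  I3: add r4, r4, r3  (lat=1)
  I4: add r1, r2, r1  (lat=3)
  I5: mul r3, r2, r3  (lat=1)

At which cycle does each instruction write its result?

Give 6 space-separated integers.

Answer: 3 5 7 6 10 7

Derivation:
I0 mul r2: issue@1 deps=(None,None) exec_start@1 write@3
I1 mul r3: issue@2 deps=(None,None) exec_start@2 write@5
I2 add r1: issue@3 deps=(0,1) exec_start@5 write@7
I3 add r4: issue@4 deps=(None,1) exec_start@5 write@6
I4 add r1: issue@5 deps=(0,2) exec_start@7 write@10
I5 mul r3: issue@6 deps=(0,1) exec_start@6 write@7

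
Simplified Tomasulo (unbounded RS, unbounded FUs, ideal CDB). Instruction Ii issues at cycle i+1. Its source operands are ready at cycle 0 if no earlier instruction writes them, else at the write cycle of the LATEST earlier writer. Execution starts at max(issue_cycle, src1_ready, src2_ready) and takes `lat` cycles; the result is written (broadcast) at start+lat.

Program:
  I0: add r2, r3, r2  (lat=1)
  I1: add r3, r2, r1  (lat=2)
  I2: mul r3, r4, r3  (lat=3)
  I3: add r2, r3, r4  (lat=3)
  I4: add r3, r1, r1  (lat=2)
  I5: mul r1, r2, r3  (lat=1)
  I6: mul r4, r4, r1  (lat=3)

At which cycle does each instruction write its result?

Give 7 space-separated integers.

I0 add r2: issue@1 deps=(None,None) exec_start@1 write@2
I1 add r3: issue@2 deps=(0,None) exec_start@2 write@4
I2 mul r3: issue@3 deps=(None,1) exec_start@4 write@7
I3 add r2: issue@4 deps=(2,None) exec_start@7 write@10
I4 add r3: issue@5 deps=(None,None) exec_start@5 write@7
I5 mul r1: issue@6 deps=(3,4) exec_start@10 write@11
I6 mul r4: issue@7 deps=(None,5) exec_start@11 write@14

Answer: 2 4 7 10 7 11 14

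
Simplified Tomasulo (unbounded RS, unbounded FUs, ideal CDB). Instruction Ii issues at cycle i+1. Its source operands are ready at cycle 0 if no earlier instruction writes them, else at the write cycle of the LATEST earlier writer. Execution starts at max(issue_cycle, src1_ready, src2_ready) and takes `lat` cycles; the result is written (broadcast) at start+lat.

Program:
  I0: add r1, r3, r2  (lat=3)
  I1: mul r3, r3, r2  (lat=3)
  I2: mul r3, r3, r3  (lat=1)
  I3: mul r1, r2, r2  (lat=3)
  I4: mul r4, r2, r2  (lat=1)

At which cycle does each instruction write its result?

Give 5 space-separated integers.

Answer: 4 5 6 7 6

Derivation:
I0 add r1: issue@1 deps=(None,None) exec_start@1 write@4
I1 mul r3: issue@2 deps=(None,None) exec_start@2 write@5
I2 mul r3: issue@3 deps=(1,1) exec_start@5 write@6
I3 mul r1: issue@4 deps=(None,None) exec_start@4 write@7
I4 mul r4: issue@5 deps=(None,None) exec_start@5 write@6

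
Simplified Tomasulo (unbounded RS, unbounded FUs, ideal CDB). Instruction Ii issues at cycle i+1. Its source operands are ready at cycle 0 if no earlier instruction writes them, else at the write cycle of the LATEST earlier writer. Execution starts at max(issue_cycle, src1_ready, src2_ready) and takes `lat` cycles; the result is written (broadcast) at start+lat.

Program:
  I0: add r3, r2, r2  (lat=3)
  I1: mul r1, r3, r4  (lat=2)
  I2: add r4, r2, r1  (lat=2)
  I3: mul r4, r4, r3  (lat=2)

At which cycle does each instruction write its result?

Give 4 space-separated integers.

Answer: 4 6 8 10

Derivation:
I0 add r3: issue@1 deps=(None,None) exec_start@1 write@4
I1 mul r1: issue@2 deps=(0,None) exec_start@4 write@6
I2 add r4: issue@3 deps=(None,1) exec_start@6 write@8
I3 mul r4: issue@4 deps=(2,0) exec_start@8 write@10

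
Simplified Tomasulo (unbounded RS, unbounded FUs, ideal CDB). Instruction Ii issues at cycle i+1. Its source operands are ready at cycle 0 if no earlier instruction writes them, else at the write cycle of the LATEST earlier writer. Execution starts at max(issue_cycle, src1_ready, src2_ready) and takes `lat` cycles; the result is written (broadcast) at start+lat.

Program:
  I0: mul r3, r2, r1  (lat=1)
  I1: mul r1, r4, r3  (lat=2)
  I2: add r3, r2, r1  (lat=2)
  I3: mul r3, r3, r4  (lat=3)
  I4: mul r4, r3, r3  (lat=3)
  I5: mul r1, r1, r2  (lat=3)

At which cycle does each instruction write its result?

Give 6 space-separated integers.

I0 mul r3: issue@1 deps=(None,None) exec_start@1 write@2
I1 mul r1: issue@2 deps=(None,0) exec_start@2 write@4
I2 add r3: issue@3 deps=(None,1) exec_start@4 write@6
I3 mul r3: issue@4 deps=(2,None) exec_start@6 write@9
I4 mul r4: issue@5 deps=(3,3) exec_start@9 write@12
I5 mul r1: issue@6 deps=(1,None) exec_start@6 write@9

Answer: 2 4 6 9 12 9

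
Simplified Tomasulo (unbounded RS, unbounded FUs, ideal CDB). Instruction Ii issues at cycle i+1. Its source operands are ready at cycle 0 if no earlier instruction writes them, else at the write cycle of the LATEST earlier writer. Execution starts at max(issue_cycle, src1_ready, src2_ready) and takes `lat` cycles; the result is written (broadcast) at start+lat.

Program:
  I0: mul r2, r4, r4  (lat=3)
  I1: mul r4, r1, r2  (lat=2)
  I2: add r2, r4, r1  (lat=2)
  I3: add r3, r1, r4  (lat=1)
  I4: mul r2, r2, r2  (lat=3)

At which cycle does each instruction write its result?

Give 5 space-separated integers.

I0 mul r2: issue@1 deps=(None,None) exec_start@1 write@4
I1 mul r4: issue@2 deps=(None,0) exec_start@4 write@6
I2 add r2: issue@3 deps=(1,None) exec_start@6 write@8
I3 add r3: issue@4 deps=(None,1) exec_start@6 write@7
I4 mul r2: issue@5 deps=(2,2) exec_start@8 write@11

Answer: 4 6 8 7 11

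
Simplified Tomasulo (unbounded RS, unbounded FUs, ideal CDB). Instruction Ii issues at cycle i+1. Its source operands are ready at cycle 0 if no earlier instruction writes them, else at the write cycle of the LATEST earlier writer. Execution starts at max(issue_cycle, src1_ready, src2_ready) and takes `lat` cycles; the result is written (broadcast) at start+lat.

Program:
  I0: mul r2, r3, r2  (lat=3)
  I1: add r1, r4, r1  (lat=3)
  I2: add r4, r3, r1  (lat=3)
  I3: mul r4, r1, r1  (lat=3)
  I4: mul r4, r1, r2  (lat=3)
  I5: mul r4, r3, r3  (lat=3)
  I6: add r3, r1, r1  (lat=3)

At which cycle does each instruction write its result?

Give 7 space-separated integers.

I0 mul r2: issue@1 deps=(None,None) exec_start@1 write@4
I1 add r1: issue@2 deps=(None,None) exec_start@2 write@5
I2 add r4: issue@3 deps=(None,1) exec_start@5 write@8
I3 mul r4: issue@4 deps=(1,1) exec_start@5 write@8
I4 mul r4: issue@5 deps=(1,0) exec_start@5 write@8
I5 mul r4: issue@6 deps=(None,None) exec_start@6 write@9
I6 add r3: issue@7 deps=(1,1) exec_start@7 write@10

Answer: 4 5 8 8 8 9 10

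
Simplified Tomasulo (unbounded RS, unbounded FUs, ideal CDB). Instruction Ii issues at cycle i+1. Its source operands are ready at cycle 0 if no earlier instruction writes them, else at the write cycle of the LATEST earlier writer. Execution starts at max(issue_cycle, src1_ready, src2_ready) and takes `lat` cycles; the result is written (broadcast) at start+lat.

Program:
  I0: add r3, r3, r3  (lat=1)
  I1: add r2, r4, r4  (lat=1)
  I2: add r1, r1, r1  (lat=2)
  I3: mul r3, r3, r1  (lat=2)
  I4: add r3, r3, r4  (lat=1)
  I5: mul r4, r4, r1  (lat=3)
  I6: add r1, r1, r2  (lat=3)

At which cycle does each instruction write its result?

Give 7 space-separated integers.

I0 add r3: issue@1 deps=(None,None) exec_start@1 write@2
I1 add r2: issue@2 deps=(None,None) exec_start@2 write@3
I2 add r1: issue@3 deps=(None,None) exec_start@3 write@5
I3 mul r3: issue@4 deps=(0,2) exec_start@5 write@7
I4 add r3: issue@5 deps=(3,None) exec_start@7 write@8
I5 mul r4: issue@6 deps=(None,2) exec_start@6 write@9
I6 add r1: issue@7 deps=(2,1) exec_start@7 write@10

Answer: 2 3 5 7 8 9 10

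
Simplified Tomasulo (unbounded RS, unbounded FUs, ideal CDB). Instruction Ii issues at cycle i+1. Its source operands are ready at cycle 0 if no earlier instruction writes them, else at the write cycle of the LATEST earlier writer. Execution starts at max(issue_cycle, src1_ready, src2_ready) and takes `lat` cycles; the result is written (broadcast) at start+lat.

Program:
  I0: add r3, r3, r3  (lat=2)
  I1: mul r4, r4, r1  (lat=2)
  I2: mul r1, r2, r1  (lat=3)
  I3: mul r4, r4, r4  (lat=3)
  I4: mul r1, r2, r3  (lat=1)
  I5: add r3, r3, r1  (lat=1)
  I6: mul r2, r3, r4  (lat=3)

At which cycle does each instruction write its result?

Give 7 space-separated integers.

I0 add r3: issue@1 deps=(None,None) exec_start@1 write@3
I1 mul r4: issue@2 deps=(None,None) exec_start@2 write@4
I2 mul r1: issue@3 deps=(None,None) exec_start@3 write@6
I3 mul r4: issue@4 deps=(1,1) exec_start@4 write@7
I4 mul r1: issue@5 deps=(None,0) exec_start@5 write@6
I5 add r3: issue@6 deps=(0,4) exec_start@6 write@7
I6 mul r2: issue@7 deps=(5,3) exec_start@7 write@10

Answer: 3 4 6 7 6 7 10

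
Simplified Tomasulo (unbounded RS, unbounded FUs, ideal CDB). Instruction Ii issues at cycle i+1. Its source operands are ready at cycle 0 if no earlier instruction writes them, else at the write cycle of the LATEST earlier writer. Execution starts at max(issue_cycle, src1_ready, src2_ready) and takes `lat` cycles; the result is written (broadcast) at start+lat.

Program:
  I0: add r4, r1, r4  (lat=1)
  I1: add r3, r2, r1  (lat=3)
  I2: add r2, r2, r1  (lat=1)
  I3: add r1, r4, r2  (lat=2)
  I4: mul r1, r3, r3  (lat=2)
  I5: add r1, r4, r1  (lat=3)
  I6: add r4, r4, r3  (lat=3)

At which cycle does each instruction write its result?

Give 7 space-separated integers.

I0 add r4: issue@1 deps=(None,None) exec_start@1 write@2
I1 add r3: issue@2 deps=(None,None) exec_start@2 write@5
I2 add r2: issue@3 deps=(None,None) exec_start@3 write@4
I3 add r1: issue@4 deps=(0,2) exec_start@4 write@6
I4 mul r1: issue@5 deps=(1,1) exec_start@5 write@7
I5 add r1: issue@6 deps=(0,4) exec_start@7 write@10
I6 add r4: issue@7 deps=(0,1) exec_start@7 write@10

Answer: 2 5 4 6 7 10 10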